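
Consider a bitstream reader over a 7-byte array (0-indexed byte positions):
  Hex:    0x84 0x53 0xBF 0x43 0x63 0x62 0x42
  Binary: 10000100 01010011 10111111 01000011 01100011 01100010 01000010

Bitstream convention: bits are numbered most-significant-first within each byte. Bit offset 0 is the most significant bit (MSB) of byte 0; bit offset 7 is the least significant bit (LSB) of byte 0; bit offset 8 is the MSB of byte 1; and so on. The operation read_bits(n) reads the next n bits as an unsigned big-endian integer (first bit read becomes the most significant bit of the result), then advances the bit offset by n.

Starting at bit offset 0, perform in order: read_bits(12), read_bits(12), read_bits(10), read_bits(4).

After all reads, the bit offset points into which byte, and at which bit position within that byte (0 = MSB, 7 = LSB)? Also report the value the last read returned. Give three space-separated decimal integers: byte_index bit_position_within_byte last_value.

Answer: 4 6 8

Derivation:
Read 1: bits[0:12] width=12 -> value=2117 (bin 100001000101); offset now 12 = byte 1 bit 4; 44 bits remain
Read 2: bits[12:24] width=12 -> value=959 (bin 001110111111); offset now 24 = byte 3 bit 0; 32 bits remain
Read 3: bits[24:34] width=10 -> value=269 (bin 0100001101); offset now 34 = byte 4 bit 2; 22 bits remain
Read 4: bits[34:38] width=4 -> value=8 (bin 1000); offset now 38 = byte 4 bit 6; 18 bits remain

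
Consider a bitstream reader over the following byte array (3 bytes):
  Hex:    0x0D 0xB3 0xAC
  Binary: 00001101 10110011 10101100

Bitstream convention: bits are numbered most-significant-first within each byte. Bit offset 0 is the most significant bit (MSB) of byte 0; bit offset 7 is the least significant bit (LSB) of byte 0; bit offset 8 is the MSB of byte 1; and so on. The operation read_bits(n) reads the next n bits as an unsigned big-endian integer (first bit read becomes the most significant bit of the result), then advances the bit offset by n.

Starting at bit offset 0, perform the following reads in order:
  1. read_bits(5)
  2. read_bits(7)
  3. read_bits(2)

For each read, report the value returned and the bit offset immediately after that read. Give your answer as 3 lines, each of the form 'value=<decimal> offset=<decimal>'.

Answer: value=1 offset=5
value=91 offset=12
value=0 offset=14

Derivation:
Read 1: bits[0:5] width=5 -> value=1 (bin 00001); offset now 5 = byte 0 bit 5; 19 bits remain
Read 2: bits[5:12] width=7 -> value=91 (bin 1011011); offset now 12 = byte 1 bit 4; 12 bits remain
Read 3: bits[12:14] width=2 -> value=0 (bin 00); offset now 14 = byte 1 bit 6; 10 bits remain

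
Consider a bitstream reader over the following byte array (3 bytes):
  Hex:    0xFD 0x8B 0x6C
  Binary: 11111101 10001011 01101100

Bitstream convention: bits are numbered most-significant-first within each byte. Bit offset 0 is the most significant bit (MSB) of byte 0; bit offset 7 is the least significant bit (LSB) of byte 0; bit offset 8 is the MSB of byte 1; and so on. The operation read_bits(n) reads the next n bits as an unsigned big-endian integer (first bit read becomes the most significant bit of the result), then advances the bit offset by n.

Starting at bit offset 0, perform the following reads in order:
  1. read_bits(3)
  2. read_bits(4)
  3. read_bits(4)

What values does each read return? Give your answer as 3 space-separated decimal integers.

Read 1: bits[0:3] width=3 -> value=7 (bin 111); offset now 3 = byte 0 bit 3; 21 bits remain
Read 2: bits[3:7] width=4 -> value=14 (bin 1110); offset now 7 = byte 0 bit 7; 17 bits remain
Read 3: bits[7:11] width=4 -> value=12 (bin 1100); offset now 11 = byte 1 bit 3; 13 bits remain

Answer: 7 14 12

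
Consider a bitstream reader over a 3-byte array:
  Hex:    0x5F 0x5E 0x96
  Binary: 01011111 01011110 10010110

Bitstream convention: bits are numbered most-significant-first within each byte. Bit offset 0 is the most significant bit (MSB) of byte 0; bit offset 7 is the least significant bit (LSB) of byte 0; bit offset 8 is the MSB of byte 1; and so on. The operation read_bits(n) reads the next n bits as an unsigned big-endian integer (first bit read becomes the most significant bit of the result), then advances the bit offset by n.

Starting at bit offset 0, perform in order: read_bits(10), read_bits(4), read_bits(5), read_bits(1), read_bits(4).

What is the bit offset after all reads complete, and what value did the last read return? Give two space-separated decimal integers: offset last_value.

Read 1: bits[0:10] width=10 -> value=381 (bin 0101111101); offset now 10 = byte 1 bit 2; 14 bits remain
Read 2: bits[10:14] width=4 -> value=7 (bin 0111); offset now 14 = byte 1 bit 6; 10 bits remain
Read 3: bits[14:19] width=5 -> value=20 (bin 10100); offset now 19 = byte 2 bit 3; 5 bits remain
Read 4: bits[19:20] width=1 -> value=1 (bin 1); offset now 20 = byte 2 bit 4; 4 bits remain
Read 5: bits[20:24] width=4 -> value=6 (bin 0110); offset now 24 = byte 3 bit 0; 0 bits remain

Answer: 24 6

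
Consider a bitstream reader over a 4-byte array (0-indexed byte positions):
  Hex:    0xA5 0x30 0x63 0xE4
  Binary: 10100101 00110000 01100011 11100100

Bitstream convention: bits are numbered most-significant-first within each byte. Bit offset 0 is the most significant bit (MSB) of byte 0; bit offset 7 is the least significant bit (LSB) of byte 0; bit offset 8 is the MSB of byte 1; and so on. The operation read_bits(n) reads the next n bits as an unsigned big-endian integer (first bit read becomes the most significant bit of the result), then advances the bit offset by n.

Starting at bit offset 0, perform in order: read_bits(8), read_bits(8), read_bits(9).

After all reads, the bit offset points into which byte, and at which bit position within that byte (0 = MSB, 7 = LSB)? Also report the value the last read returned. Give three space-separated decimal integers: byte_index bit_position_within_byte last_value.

Read 1: bits[0:8] width=8 -> value=165 (bin 10100101); offset now 8 = byte 1 bit 0; 24 bits remain
Read 2: bits[8:16] width=8 -> value=48 (bin 00110000); offset now 16 = byte 2 bit 0; 16 bits remain
Read 3: bits[16:25] width=9 -> value=199 (bin 011000111); offset now 25 = byte 3 bit 1; 7 bits remain

Answer: 3 1 199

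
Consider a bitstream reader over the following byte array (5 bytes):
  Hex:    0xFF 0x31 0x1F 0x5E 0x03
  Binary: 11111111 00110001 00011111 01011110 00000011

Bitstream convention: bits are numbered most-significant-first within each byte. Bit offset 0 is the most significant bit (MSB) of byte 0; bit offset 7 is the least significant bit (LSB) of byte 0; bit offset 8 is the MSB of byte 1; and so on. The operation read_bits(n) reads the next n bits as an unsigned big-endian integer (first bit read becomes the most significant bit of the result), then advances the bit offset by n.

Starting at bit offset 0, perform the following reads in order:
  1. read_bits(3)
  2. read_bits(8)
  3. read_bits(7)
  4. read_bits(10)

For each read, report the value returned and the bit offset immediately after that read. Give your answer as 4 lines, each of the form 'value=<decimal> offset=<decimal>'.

Answer: value=7 offset=3
value=249 offset=11
value=68 offset=18
value=501 offset=28

Derivation:
Read 1: bits[0:3] width=3 -> value=7 (bin 111); offset now 3 = byte 0 bit 3; 37 bits remain
Read 2: bits[3:11] width=8 -> value=249 (bin 11111001); offset now 11 = byte 1 bit 3; 29 bits remain
Read 3: bits[11:18] width=7 -> value=68 (bin 1000100); offset now 18 = byte 2 bit 2; 22 bits remain
Read 4: bits[18:28] width=10 -> value=501 (bin 0111110101); offset now 28 = byte 3 bit 4; 12 bits remain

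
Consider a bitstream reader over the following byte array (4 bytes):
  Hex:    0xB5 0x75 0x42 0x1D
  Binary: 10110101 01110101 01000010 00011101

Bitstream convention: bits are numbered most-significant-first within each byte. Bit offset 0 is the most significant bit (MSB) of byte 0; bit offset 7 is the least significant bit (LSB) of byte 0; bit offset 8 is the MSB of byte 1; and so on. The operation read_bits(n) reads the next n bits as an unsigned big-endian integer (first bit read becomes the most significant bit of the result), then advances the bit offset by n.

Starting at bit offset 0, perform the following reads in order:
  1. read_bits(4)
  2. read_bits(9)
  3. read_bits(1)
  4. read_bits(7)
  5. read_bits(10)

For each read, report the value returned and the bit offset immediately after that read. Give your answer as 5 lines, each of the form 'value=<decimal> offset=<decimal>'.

Answer: value=11 offset=4
value=174 offset=13
value=1 offset=14
value=40 offset=21
value=270 offset=31

Derivation:
Read 1: bits[0:4] width=4 -> value=11 (bin 1011); offset now 4 = byte 0 bit 4; 28 bits remain
Read 2: bits[4:13] width=9 -> value=174 (bin 010101110); offset now 13 = byte 1 bit 5; 19 bits remain
Read 3: bits[13:14] width=1 -> value=1 (bin 1); offset now 14 = byte 1 bit 6; 18 bits remain
Read 4: bits[14:21] width=7 -> value=40 (bin 0101000); offset now 21 = byte 2 bit 5; 11 bits remain
Read 5: bits[21:31] width=10 -> value=270 (bin 0100001110); offset now 31 = byte 3 bit 7; 1 bits remain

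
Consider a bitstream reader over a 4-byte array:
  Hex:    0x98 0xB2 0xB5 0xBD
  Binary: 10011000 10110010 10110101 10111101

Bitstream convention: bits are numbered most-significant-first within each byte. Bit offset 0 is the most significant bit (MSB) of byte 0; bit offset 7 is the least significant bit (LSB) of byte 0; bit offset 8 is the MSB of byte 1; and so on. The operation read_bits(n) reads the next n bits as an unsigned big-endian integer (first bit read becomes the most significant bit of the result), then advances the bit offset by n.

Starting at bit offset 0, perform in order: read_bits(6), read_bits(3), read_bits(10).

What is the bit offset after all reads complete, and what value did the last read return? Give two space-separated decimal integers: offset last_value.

Read 1: bits[0:6] width=6 -> value=38 (bin 100110); offset now 6 = byte 0 bit 6; 26 bits remain
Read 2: bits[6:9] width=3 -> value=1 (bin 001); offset now 9 = byte 1 bit 1; 23 bits remain
Read 3: bits[9:19] width=10 -> value=405 (bin 0110010101); offset now 19 = byte 2 bit 3; 13 bits remain

Answer: 19 405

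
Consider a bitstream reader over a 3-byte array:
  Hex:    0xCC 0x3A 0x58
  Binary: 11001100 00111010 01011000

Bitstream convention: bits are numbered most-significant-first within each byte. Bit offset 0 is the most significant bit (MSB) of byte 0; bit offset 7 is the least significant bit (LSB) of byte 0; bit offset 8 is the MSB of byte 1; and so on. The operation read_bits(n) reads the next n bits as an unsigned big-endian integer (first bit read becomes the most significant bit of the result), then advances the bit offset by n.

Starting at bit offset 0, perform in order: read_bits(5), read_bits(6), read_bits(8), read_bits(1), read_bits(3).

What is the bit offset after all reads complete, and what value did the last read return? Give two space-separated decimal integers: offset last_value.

Answer: 23 4

Derivation:
Read 1: bits[0:5] width=5 -> value=25 (bin 11001); offset now 5 = byte 0 bit 5; 19 bits remain
Read 2: bits[5:11] width=6 -> value=33 (bin 100001); offset now 11 = byte 1 bit 3; 13 bits remain
Read 3: bits[11:19] width=8 -> value=210 (bin 11010010); offset now 19 = byte 2 bit 3; 5 bits remain
Read 4: bits[19:20] width=1 -> value=1 (bin 1); offset now 20 = byte 2 bit 4; 4 bits remain
Read 5: bits[20:23] width=3 -> value=4 (bin 100); offset now 23 = byte 2 bit 7; 1 bits remain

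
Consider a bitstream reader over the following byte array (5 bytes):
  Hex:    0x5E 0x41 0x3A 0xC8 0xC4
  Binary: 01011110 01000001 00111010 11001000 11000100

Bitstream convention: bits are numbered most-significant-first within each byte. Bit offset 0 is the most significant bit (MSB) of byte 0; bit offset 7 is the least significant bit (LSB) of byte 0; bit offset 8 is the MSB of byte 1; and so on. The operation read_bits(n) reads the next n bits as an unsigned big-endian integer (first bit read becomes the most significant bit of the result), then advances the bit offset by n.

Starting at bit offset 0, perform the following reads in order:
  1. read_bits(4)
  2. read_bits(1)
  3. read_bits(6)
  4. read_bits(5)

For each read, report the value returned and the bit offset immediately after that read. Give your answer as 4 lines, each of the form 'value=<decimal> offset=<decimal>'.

Read 1: bits[0:4] width=4 -> value=5 (bin 0101); offset now 4 = byte 0 bit 4; 36 bits remain
Read 2: bits[4:5] width=1 -> value=1 (bin 1); offset now 5 = byte 0 bit 5; 35 bits remain
Read 3: bits[5:11] width=6 -> value=50 (bin 110010); offset now 11 = byte 1 bit 3; 29 bits remain
Read 4: bits[11:16] width=5 -> value=1 (bin 00001); offset now 16 = byte 2 bit 0; 24 bits remain

Answer: value=5 offset=4
value=1 offset=5
value=50 offset=11
value=1 offset=16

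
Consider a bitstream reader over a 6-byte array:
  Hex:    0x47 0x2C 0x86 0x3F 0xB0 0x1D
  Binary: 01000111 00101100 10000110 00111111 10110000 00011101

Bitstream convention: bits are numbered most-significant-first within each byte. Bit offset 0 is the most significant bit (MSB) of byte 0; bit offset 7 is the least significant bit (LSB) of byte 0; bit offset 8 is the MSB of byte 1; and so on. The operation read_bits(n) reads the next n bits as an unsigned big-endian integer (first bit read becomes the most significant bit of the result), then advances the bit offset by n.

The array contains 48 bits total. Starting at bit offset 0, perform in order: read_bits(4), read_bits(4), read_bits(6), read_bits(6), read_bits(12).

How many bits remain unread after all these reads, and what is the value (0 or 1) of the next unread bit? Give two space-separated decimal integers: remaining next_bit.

Read 1: bits[0:4] width=4 -> value=4 (bin 0100); offset now 4 = byte 0 bit 4; 44 bits remain
Read 2: bits[4:8] width=4 -> value=7 (bin 0111); offset now 8 = byte 1 bit 0; 40 bits remain
Read 3: bits[8:14] width=6 -> value=11 (bin 001011); offset now 14 = byte 1 bit 6; 34 bits remain
Read 4: bits[14:20] width=6 -> value=8 (bin 001000); offset now 20 = byte 2 bit 4; 28 bits remain
Read 5: bits[20:32] width=12 -> value=1599 (bin 011000111111); offset now 32 = byte 4 bit 0; 16 bits remain

Answer: 16 1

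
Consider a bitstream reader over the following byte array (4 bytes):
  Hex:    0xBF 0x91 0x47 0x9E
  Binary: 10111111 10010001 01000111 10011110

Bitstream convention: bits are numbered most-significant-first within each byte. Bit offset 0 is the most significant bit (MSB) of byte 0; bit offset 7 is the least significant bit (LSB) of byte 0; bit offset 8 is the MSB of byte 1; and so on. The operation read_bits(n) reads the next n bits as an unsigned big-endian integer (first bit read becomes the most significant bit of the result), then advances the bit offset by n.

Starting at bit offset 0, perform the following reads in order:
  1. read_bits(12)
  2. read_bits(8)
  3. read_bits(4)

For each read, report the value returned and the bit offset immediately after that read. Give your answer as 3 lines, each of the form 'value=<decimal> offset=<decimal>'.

Read 1: bits[0:12] width=12 -> value=3065 (bin 101111111001); offset now 12 = byte 1 bit 4; 20 bits remain
Read 2: bits[12:20] width=8 -> value=20 (bin 00010100); offset now 20 = byte 2 bit 4; 12 bits remain
Read 3: bits[20:24] width=4 -> value=7 (bin 0111); offset now 24 = byte 3 bit 0; 8 bits remain

Answer: value=3065 offset=12
value=20 offset=20
value=7 offset=24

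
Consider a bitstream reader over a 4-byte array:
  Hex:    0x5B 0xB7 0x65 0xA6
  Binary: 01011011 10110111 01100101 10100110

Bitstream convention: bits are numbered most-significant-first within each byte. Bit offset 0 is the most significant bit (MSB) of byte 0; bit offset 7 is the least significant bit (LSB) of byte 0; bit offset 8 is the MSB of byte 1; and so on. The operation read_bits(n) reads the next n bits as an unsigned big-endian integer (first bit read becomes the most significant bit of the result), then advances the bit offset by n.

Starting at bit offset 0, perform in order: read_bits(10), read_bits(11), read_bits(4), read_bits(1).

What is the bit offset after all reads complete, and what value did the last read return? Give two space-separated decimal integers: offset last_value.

Answer: 26 0

Derivation:
Read 1: bits[0:10] width=10 -> value=366 (bin 0101101110); offset now 10 = byte 1 bit 2; 22 bits remain
Read 2: bits[10:21] width=11 -> value=1772 (bin 11011101100); offset now 21 = byte 2 bit 5; 11 bits remain
Read 3: bits[21:25] width=4 -> value=11 (bin 1011); offset now 25 = byte 3 bit 1; 7 bits remain
Read 4: bits[25:26] width=1 -> value=0 (bin 0); offset now 26 = byte 3 bit 2; 6 bits remain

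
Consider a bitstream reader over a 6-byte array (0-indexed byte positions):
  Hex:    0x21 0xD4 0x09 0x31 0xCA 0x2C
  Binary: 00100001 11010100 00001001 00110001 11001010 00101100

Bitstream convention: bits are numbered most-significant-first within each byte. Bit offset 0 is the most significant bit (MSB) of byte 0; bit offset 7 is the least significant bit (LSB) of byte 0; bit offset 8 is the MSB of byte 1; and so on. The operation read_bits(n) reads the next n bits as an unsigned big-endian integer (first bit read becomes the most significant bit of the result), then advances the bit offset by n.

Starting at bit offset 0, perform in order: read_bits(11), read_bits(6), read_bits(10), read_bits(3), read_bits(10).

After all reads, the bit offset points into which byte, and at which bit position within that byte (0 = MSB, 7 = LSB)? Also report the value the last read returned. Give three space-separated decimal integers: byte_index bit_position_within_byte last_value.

Read 1: bits[0:11] width=11 -> value=270 (bin 00100001110); offset now 11 = byte 1 bit 3; 37 bits remain
Read 2: bits[11:17] width=6 -> value=40 (bin 101000); offset now 17 = byte 2 bit 1; 31 bits remain
Read 3: bits[17:27] width=10 -> value=73 (bin 0001001001); offset now 27 = byte 3 bit 3; 21 bits remain
Read 4: bits[27:30] width=3 -> value=4 (bin 100); offset now 30 = byte 3 bit 6; 18 bits remain
Read 5: bits[30:40] width=10 -> value=458 (bin 0111001010); offset now 40 = byte 5 bit 0; 8 bits remain

Answer: 5 0 458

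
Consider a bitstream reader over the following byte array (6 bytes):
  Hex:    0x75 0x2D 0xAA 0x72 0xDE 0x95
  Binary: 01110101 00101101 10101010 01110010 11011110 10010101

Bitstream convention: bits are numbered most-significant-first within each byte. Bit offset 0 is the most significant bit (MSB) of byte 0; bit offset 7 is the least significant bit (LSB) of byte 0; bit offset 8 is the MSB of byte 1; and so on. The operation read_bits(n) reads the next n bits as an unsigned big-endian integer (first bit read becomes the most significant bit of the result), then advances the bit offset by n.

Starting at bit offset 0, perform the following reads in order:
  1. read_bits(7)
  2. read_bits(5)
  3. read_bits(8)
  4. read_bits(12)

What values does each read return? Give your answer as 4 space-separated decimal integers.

Answer: 58 18 218 2674

Derivation:
Read 1: bits[0:7] width=7 -> value=58 (bin 0111010); offset now 7 = byte 0 bit 7; 41 bits remain
Read 2: bits[7:12] width=5 -> value=18 (bin 10010); offset now 12 = byte 1 bit 4; 36 bits remain
Read 3: bits[12:20] width=8 -> value=218 (bin 11011010); offset now 20 = byte 2 bit 4; 28 bits remain
Read 4: bits[20:32] width=12 -> value=2674 (bin 101001110010); offset now 32 = byte 4 bit 0; 16 bits remain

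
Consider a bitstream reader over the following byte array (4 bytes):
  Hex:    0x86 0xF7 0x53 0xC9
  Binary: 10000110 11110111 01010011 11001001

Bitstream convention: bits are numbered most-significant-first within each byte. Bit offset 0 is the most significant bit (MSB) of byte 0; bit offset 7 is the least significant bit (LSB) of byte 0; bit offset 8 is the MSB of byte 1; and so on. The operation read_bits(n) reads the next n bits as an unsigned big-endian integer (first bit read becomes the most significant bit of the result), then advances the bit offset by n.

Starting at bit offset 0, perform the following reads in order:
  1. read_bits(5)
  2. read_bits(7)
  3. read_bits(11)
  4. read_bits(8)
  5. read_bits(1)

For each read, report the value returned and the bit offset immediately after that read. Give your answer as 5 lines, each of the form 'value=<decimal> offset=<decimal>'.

Read 1: bits[0:5] width=5 -> value=16 (bin 10000); offset now 5 = byte 0 bit 5; 27 bits remain
Read 2: bits[5:12] width=7 -> value=111 (bin 1101111); offset now 12 = byte 1 bit 4; 20 bits remain
Read 3: bits[12:23] width=11 -> value=937 (bin 01110101001); offset now 23 = byte 2 bit 7; 9 bits remain
Read 4: bits[23:31] width=8 -> value=228 (bin 11100100); offset now 31 = byte 3 bit 7; 1 bits remain
Read 5: bits[31:32] width=1 -> value=1 (bin 1); offset now 32 = byte 4 bit 0; 0 bits remain

Answer: value=16 offset=5
value=111 offset=12
value=937 offset=23
value=228 offset=31
value=1 offset=32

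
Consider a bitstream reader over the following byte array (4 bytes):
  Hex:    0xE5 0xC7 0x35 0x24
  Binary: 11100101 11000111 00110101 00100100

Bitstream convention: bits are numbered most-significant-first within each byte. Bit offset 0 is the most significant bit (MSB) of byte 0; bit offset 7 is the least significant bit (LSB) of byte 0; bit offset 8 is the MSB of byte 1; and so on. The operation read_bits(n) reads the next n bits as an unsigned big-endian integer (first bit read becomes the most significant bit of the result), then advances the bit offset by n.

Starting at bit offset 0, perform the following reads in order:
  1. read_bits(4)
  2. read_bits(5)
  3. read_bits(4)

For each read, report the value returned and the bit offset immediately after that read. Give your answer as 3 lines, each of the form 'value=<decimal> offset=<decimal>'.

Read 1: bits[0:4] width=4 -> value=14 (bin 1110); offset now 4 = byte 0 bit 4; 28 bits remain
Read 2: bits[4:9] width=5 -> value=11 (bin 01011); offset now 9 = byte 1 bit 1; 23 bits remain
Read 3: bits[9:13] width=4 -> value=8 (bin 1000); offset now 13 = byte 1 bit 5; 19 bits remain

Answer: value=14 offset=4
value=11 offset=9
value=8 offset=13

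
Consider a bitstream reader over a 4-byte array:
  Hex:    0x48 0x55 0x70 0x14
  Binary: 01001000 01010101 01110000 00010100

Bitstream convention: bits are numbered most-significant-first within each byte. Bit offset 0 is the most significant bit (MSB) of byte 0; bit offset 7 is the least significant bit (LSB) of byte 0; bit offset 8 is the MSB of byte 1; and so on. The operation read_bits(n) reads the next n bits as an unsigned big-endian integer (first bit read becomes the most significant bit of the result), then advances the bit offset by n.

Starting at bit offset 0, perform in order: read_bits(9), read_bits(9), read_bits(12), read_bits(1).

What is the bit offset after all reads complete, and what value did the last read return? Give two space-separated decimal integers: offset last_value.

Answer: 31 0

Derivation:
Read 1: bits[0:9] width=9 -> value=144 (bin 010010000); offset now 9 = byte 1 bit 1; 23 bits remain
Read 2: bits[9:18] width=9 -> value=341 (bin 101010101); offset now 18 = byte 2 bit 2; 14 bits remain
Read 3: bits[18:30] width=12 -> value=3077 (bin 110000000101); offset now 30 = byte 3 bit 6; 2 bits remain
Read 4: bits[30:31] width=1 -> value=0 (bin 0); offset now 31 = byte 3 bit 7; 1 bits remain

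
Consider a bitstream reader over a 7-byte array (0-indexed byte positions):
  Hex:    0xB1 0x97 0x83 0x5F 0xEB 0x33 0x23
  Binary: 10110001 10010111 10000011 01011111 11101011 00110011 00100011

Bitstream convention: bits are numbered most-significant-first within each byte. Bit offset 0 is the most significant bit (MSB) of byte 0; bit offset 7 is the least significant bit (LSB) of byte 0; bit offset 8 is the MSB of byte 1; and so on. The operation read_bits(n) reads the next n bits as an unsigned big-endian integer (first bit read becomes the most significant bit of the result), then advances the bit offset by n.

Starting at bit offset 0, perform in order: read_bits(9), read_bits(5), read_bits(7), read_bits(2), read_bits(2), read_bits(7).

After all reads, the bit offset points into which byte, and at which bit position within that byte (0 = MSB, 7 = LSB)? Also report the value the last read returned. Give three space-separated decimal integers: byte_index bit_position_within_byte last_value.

Answer: 4 0 95

Derivation:
Read 1: bits[0:9] width=9 -> value=355 (bin 101100011); offset now 9 = byte 1 bit 1; 47 bits remain
Read 2: bits[9:14] width=5 -> value=5 (bin 00101); offset now 14 = byte 1 bit 6; 42 bits remain
Read 3: bits[14:21] width=7 -> value=112 (bin 1110000); offset now 21 = byte 2 bit 5; 35 bits remain
Read 4: bits[21:23] width=2 -> value=1 (bin 01); offset now 23 = byte 2 bit 7; 33 bits remain
Read 5: bits[23:25] width=2 -> value=2 (bin 10); offset now 25 = byte 3 bit 1; 31 bits remain
Read 6: bits[25:32] width=7 -> value=95 (bin 1011111); offset now 32 = byte 4 bit 0; 24 bits remain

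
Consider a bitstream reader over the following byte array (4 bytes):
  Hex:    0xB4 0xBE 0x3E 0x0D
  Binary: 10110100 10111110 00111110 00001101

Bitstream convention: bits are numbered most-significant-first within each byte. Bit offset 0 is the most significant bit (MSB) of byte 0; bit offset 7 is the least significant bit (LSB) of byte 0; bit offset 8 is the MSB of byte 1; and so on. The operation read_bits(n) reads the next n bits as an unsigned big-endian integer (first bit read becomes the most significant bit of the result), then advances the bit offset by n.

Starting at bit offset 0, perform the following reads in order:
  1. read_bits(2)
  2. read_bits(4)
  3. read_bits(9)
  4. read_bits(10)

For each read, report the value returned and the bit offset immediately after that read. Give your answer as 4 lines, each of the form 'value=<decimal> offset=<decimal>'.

Read 1: bits[0:2] width=2 -> value=2 (bin 10); offset now 2 = byte 0 bit 2; 30 bits remain
Read 2: bits[2:6] width=4 -> value=13 (bin 1101); offset now 6 = byte 0 bit 6; 26 bits remain
Read 3: bits[6:15] width=9 -> value=95 (bin 001011111); offset now 15 = byte 1 bit 7; 17 bits remain
Read 4: bits[15:25] width=10 -> value=124 (bin 0001111100); offset now 25 = byte 3 bit 1; 7 bits remain

Answer: value=2 offset=2
value=13 offset=6
value=95 offset=15
value=124 offset=25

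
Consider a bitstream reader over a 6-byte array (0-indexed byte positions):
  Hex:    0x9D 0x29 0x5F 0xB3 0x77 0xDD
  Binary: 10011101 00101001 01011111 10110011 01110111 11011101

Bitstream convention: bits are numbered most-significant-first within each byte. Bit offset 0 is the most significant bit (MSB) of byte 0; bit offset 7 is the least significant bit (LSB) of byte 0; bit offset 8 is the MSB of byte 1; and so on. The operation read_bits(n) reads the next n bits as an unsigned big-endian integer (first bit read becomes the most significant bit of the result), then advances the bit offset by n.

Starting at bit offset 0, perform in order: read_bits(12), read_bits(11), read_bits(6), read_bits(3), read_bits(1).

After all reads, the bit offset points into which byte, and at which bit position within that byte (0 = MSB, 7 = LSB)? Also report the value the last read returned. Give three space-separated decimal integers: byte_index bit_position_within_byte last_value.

Answer: 4 1 0

Derivation:
Read 1: bits[0:12] width=12 -> value=2514 (bin 100111010010); offset now 12 = byte 1 bit 4; 36 bits remain
Read 2: bits[12:23] width=11 -> value=1199 (bin 10010101111); offset now 23 = byte 2 bit 7; 25 bits remain
Read 3: bits[23:29] width=6 -> value=54 (bin 110110); offset now 29 = byte 3 bit 5; 19 bits remain
Read 4: bits[29:32] width=3 -> value=3 (bin 011); offset now 32 = byte 4 bit 0; 16 bits remain
Read 5: bits[32:33] width=1 -> value=0 (bin 0); offset now 33 = byte 4 bit 1; 15 bits remain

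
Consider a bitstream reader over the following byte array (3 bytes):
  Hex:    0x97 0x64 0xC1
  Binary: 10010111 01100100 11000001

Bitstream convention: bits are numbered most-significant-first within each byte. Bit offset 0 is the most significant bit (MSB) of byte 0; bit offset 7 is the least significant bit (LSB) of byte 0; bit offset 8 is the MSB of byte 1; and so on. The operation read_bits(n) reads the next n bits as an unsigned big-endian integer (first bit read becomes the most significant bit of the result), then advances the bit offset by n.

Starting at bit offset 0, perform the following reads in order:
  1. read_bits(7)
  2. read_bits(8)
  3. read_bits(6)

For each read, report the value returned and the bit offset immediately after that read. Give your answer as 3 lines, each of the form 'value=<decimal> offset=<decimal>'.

Read 1: bits[0:7] width=7 -> value=75 (bin 1001011); offset now 7 = byte 0 bit 7; 17 bits remain
Read 2: bits[7:15] width=8 -> value=178 (bin 10110010); offset now 15 = byte 1 bit 7; 9 bits remain
Read 3: bits[15:21] width=6 -> value=24 (bin 011000); offset now 21 = byte 2 bit 5; 3 bits remain

Answer: value=75 offset=7
value=178 offset=15
value=24 offset=21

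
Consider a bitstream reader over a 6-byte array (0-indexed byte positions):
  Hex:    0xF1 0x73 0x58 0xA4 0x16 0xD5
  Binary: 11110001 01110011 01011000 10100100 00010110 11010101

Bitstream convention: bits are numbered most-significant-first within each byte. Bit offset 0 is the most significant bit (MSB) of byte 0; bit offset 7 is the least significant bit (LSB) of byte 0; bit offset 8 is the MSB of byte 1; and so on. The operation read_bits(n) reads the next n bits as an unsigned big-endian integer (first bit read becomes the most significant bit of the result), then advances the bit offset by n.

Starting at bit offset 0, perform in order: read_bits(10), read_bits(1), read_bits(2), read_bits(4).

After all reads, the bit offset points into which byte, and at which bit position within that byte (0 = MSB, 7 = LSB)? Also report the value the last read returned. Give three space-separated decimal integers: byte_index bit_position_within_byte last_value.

Answer: 2 1 6

Derivation:
Read 1: bits[0:10] width=10 -> value=965 (bin 1111000101); offset now 10 = byte 1 bit 2; 38 bits remain
Read 2: bits[10:11] width=1 -> value=1 (bin 1); offset now 11 = byte 1 bit 3; 37 bits remain
Read 3: bits[11:13] width=2 -> value=2 (bin 10); offset now 13 = byte 1 bit 5; 35 bits remain
Read 4: bits[13:17] width=4 -> value=6 (bin 0110); offset now 17 = byte 2 bit 1; 31 bits remain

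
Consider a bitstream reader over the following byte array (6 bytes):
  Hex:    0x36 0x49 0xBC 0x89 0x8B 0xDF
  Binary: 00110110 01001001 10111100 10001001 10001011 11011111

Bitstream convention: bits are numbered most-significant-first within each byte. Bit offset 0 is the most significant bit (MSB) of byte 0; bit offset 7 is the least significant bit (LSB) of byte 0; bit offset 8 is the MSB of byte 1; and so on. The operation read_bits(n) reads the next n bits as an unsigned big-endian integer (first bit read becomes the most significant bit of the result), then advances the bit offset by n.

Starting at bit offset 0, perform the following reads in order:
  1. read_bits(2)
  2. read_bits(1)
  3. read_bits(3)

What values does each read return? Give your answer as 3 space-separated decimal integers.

Answer: 0 1 5

Derivation:
Read 1: bits[0:2] width=2 -> value=0 (bin 00); offset now 2 = byte 0 bit 2; 46 bits remain
Read 2: bits[2:3] width=1 -> value=1 (bin 1); offset now 3 = byte 0 bit 3; 45 bits remain
Read 3: bits[3:6] width=3 -> value=5 (bin 101); offset now 6 = byte 0 bit 6; 42 bits remain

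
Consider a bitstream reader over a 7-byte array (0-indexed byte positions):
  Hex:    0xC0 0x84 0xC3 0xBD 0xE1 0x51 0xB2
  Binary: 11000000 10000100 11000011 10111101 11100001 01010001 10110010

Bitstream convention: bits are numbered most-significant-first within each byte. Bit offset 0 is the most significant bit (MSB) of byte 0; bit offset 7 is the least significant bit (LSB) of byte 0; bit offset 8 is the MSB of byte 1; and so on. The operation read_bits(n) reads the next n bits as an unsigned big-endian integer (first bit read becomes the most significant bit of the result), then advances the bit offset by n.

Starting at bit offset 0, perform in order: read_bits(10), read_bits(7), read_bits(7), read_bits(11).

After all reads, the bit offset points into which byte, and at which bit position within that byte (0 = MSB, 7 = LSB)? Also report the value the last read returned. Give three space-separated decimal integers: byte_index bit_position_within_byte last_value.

Answer: 4 3 1519

Derivation:
Read 1: bits[0:10] width=10 -> value=770 (bin 1100000010); offset now 10 = byte 1 bit 2; 46 bits remain
Read 2: bits[10:17] width=7 -> value=9 (bin 0001001); offset now 17 = byte 2 bit 1; 39 bits remain
Read 3: bits[17:24] width=7 -> value=67 (bin 1000011); offset now 24 = byte 3 bit 0; 32 bits remain
Read 4: bits[24:35] width=11 -> value=1519 (bin 10111101111); offset now 35 = byte 4 bit 3; 21 bits remain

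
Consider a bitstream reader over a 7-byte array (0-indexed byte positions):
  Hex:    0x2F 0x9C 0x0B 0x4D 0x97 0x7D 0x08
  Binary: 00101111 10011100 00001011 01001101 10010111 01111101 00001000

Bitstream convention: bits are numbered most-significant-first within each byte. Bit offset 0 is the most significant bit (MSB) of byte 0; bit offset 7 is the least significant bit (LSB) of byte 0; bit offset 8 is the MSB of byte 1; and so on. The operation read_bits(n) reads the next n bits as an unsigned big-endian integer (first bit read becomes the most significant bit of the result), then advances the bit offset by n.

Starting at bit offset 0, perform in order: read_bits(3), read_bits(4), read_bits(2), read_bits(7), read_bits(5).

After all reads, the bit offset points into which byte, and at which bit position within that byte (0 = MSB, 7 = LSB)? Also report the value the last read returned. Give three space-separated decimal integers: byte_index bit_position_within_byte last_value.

Read 1: bits[0:3] width=3 -> value=1 (bin 001); offset now 3 = byte 0 bit 3; 53 bits remain
Read 2: bits[3:7] width=4 -> value=7 (bin 0111); offset now 7 = byte 0 bit 7; 49 bits remain
Read 3: bits[7:9] width=2 -> value=3 (bin 11); offset now 9 = byte 1 bit 1; 47 bits remain
Read 4: bits[9:16] width=7 -> value=28 (bin 0011100); offset now 16 = byte 2 bit 0; 40 bits remain
Read 5: bits[16:21] width=5 -> value=1 (bin 00001); offset now 21 = byte 2 bit 5; 35 bits remain

Answer: 2 5 1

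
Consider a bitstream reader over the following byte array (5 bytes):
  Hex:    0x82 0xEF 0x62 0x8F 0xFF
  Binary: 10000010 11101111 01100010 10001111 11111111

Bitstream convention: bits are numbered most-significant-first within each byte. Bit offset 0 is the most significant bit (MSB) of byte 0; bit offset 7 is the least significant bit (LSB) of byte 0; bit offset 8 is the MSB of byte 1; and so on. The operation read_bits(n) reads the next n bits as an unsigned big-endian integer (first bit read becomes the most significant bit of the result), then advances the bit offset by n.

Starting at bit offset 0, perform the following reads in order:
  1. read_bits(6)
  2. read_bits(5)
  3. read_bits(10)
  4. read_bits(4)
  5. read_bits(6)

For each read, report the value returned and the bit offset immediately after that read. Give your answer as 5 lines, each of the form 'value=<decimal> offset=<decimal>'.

Read 1: bits[0:6] width=6 -> value=32 (bin 100000); offset now 6 = byte 0 bit 6; 34 bits remain
Read 2: bits[6:11] width=5 -> value=23 (bin 10111); offset now 11 = byte 1 bit 3; 29 bits remain
Read 3: bits[11:21] width=10 -> value=492 (bin 0111101100); offset now 21 = byte 2 bit 5; 19 bits remain
Read 4: bits[21:25] width=4 -> value=5 (bin 0101); offset now 25 = byte 3 bit 1; 15 bits remain
Read 5: bits[25:31] width=6 -> value=7 (bin 000111); offset now 31 = byte 3 bit 7; 9 bits remain

Answer: value=32 offset=6
value=23 offset=11
value=492 offset=21
value=5 offset=25
value=7 offset=31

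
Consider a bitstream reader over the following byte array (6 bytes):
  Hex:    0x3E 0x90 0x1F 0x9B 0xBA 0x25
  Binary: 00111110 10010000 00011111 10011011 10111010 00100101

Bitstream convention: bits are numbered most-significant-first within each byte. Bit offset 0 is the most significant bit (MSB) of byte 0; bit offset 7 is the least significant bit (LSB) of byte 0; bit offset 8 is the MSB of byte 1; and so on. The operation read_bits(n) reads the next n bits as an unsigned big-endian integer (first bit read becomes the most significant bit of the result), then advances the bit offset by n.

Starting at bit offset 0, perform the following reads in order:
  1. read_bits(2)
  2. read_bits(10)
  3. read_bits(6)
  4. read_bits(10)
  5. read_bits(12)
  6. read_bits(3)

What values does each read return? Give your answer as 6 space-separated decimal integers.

Answer: 0 1001 0 505 3002 1

Derivation:
Read 1: bits[0:2] width=2 -> value=0 (bin 00); offset now 2 = byte 0 bit 2; 46 bits remain
Read 2: bits[2:12] width=10 -> value=1001 (bin 1111101001); offset now 12 = byte 1 bit 4; 36 bits remain
Read 3: bits[12:18] width=6 -> value=0 (bin 000000); offset now 18 = byte 2 bit 2; 30 bits remain
Read 4: bits[18:28] width=10 -> value=505 (bin 0111111001); offset now 28 = byte 3 bit 4; 20 bits remain
Read 5: bits[28:40] width=12 -> value=3002 (bin 101110111010); offset now 40 = byte 5 bit 0; 8 bits remain
Read 6: bits[40:43] width=3 -> value=1 (bin 001); offset now 43 = byte 5 bit 3; 5 bits remain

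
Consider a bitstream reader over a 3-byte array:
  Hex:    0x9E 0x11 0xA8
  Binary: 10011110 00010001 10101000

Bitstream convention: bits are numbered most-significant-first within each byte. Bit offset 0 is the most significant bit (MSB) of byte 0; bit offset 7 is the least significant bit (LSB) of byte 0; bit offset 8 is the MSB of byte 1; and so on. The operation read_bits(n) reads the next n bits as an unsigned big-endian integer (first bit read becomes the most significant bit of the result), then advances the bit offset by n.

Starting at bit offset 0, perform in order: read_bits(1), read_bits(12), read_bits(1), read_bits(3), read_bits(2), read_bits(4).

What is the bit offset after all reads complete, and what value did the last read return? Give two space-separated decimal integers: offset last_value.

Read 1: bits[0:1] width=1 -> value=1 (bin 1); offset now 1 = byte 0 bit 1; 23 bits remain
Read 2: bits[1:13] width=12 -> value=962 (bin 001111000010); offset now 13 = byte 1 bit 5; 11 bits remain
Read 3: bits[13:14] width=1 -> value=0 (bin 0); offset now 14 = byte 1 bit 6; 10 bits remain
Read 4: bits[14:17] width=3 -> value=3 (bin 011); offset now 17 = byte 2 bit 1; 7 bits remain
Read 5: bits[17:19] width=2 -> value=1 (bin 01); offset now 19 = byte 2 bit 3; 5 bits remain
Read 6: bits[19:23] width=4 -> value=4 (bin 0100); offset now 23 = byte 2 bit 7; 1 bits remain

Answer: 23 4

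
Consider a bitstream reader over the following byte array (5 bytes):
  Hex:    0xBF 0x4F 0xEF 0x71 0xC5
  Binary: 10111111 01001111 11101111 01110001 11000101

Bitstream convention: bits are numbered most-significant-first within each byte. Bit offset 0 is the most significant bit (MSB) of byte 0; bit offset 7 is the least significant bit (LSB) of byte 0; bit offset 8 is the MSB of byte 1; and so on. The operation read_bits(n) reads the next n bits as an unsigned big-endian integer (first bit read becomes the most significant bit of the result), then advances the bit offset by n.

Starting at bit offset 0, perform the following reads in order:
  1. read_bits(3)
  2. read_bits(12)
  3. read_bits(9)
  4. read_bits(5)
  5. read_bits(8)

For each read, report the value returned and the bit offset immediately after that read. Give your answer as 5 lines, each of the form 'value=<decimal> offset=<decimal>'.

Answer: value=5 offset=3
value=4007 offset=15
value=495 offset=24
value=14 offset=29
value=56 offset=37

Derivation:
Read 1: bits[0:3] width=3 -> value=5 (bin 101); offset now 3 = byte 0 bit 3; 37 bits remain
Read 2: bits[3:15] width=12 -> value=4007 (bin 111110100111); offset now 15 = byte 1 bit 7; 25 bits remain
Read 3: bits[15:24] width=9 -> value=495 (bin 111101111); offset now 24 = byte 3 bit 0; 16 bits remain
Read 4: bits[24:29] width=5 -> value=14 (bin 01110); offset now 29 = byte 3 bit 5; 11 bits remain
Read 5: bits[29:37] width=8 -> value=56 (bin 00111000); offset now 37 = byte 4 bit 5; 3 bits remain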